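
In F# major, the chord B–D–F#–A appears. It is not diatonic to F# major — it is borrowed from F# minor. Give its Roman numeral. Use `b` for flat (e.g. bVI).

The root B is the diatonic 4th degree of F# major; the borrowing shows in the chord quality. Diatonically F# major has B (IV) on that degree; B–D–F#–A is instead the minor-seventh chord native to F# minor, so it takes the label iv7.

iv7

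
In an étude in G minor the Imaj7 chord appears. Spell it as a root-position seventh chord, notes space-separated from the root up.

G B D F#

The root, G, is scale degree 1 — the same note in G minor and G major; only the chord quality changes. Stacking thirds in G major on G gives G–B–D–F#.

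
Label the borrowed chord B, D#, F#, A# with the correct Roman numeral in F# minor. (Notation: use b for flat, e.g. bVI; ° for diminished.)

IVmaj7

B is scale degree 4 in F# minor. B–D#–F#–A# is a major-seventh chord — the form found in F# major, not the diatonic iv (Bm). Borrowed into F# minor it is written IVmaj7.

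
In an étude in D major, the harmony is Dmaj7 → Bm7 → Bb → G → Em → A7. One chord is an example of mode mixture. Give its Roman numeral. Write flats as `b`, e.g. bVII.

bVI

In D major the diatonic chords are D, Em, F#m, G, A, Bm, C#dim. Of the given chords, Dmaj7, Bm7, G, Em and A7 are diatonic. Bb (Bb–D–F) doesn't fit — on degree 6 D major would have Bm (vi). Bb is the degree-6 chord of D minor, so it is the borrowed bVI.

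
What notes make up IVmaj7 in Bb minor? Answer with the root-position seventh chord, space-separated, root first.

Eb G Bb D

The root, Eb, is scale degree 4 — the same note in Bb minor and Bb major; only the chord quality changes. Stacking thirds in Bb major on Eb gives Eb–G–Bb–D.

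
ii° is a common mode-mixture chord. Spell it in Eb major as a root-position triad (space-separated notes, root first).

The root, F, is scale degree 2 — the same note in Eb major and Eb minor; only the chord quality changes. Building the diminished chord from the parallel minor on F: F–Ab–Cb.

F Ab Cb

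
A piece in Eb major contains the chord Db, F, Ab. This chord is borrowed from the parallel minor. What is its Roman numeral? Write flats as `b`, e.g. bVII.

bVII

Db is the lowered form of scale degree 7 in Eb major (the diatonic degree 7 is D). The diatonic chord on degree 7 would be Ddim (vii°), but Db–F–Ab is the major chord from Eb minor. As a borrowed chord it is labeled bVII.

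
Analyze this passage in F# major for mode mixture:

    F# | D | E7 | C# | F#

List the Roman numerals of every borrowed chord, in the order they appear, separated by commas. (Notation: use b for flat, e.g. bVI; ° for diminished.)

bVI, bVII7

In F# major the diatonic chords are F#, G#m, A#m, B, C#, D#m, E#dim. Of the given chords, F# and C# are diatonic. D (D–F#–A) is not: scale degree 6 in F# major carries D#m (vi). In F# minor the chord on that degree is D, so here it functions as bVI, borrowed from the parallel minor. E7 (E–G#–B–D) is not: scale degree 7 in F# major carries E#dim (vii°). In F# minor the chord on that degree is E7, so here it functions as bVII7, borrowed from the parallel minor.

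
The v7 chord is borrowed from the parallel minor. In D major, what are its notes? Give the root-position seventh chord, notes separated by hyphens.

v7 is built on scale degree 5, which is A in both D major and its parallel. Building the minor-seventh chord from the parallel minor on A: A–C–E–G.

A-C-E-G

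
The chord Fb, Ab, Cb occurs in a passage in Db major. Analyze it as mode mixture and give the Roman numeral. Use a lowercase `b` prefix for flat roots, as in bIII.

The root Fb is the lowered 3rd scale degree — diatonically Db major has F there. The diatonic chord on degree 3 would be Fm (iii), but Fb–Ab–Cb is the major chord from Db minor. As a borrowed chord it is labeled bIII.

bIII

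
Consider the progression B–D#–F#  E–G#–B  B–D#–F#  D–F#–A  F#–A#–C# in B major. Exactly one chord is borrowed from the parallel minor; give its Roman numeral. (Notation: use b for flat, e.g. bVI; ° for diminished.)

The diatonic triads in B major are B, C#m, D#m, E, F#, G#m, A#dim. B–D#–F# = B, E–G#–B = E and F#–A#–C# = F# are all diatonic. But D–F#–A is foreign: the diatonic iii on degree 3 is D#m, whereas D comes from B minor. It is labeled bIII.

bIII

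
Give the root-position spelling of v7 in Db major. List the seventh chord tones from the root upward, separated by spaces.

The root, Ab, is scale degree 5 — the same note in Db major and Db minor; only the chord quality changes. Building the minor-seventh chord from the parallel minor on Ab: Ab–Cb–Eb–Gb.

Ab Cb Eb Gb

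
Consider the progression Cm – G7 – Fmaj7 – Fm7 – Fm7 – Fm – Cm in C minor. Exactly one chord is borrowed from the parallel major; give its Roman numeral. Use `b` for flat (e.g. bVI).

In C minor (with V from harmonic minor) the diatonic chords are Cm, Ddim, Eb, Fm, G, Ab, Bb. Of the given chords, Cm, G7, Fm7 and Fm are diatonic. Fmaj7 (F–A–C–E) is not: scale degree 4 in C minor carries Fm (iv). In C major the chord on that degree is Fmaj7, so here it functions as IVmaj7, borrowed from the parallel major.

IVmaj7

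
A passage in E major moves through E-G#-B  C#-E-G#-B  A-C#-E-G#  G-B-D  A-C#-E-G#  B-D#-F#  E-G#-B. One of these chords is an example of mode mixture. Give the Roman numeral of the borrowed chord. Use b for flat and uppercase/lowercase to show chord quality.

The diatonic triads in E major are E, F#m, G#m, A, B, C#m, D#dim. E–G#–B = E, C#–E–G#–B = C#m7, A–C#–E–G# = Amaj7 and B–D#–F# = B are all diatonic. G–B–D doesn't fit — on degree 3 E major would have G#m (iii). G is the degree-3 chord of E minor, so it is the borrowed bIII.

bIII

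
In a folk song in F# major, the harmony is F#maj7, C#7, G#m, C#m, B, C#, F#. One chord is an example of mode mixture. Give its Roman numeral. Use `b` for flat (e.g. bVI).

v

In F# major the diatonic chords are F#, G#m, A#m, B, C#, D#m, E#dim. F#maj7, C#7, G#m, B, C# and F# are all diatonic. But C#m (C#–E–G#) is foreign: the diatonic V on degree 5 is C#, whereas C#m comes from F# minor. It is labeled v.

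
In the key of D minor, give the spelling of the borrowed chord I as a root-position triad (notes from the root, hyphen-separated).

D-F#-A

The root, D, is scale degree 1 — the same note in D minor and D major; only the chord quality changes. Building the major chord from the parallel major on D: D–F#–A.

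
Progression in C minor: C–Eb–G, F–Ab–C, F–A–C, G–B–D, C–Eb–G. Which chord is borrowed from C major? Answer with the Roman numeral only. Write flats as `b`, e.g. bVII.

C minor has the diatonic set Cm, Ddim, Eb, Fm, G, Ab, Bb (with V from harmonic minor). C–Eb–G = Cm, F–Ab–C = Fm and G–B–D = G are all diatonic. But F–A–C is foreign: the diatonic iv on degree 4 is Fm, whereas F comes from C major. It is labeled IV.

IV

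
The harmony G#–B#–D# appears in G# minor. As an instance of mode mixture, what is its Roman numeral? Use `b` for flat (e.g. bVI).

G# is scale degree 1 in G# minor. Diatonically G# minor has G#m (i) on that degree; G#–B#–D# is instead the major chord native to G# major, so it takes the label I.

I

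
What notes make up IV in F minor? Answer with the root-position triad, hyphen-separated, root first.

IV is built on scale degree 4, which is Bb in both F minor and its parallel. Building the major chord from the parallel major on Bb: Bb–D–F.

Bb-D-F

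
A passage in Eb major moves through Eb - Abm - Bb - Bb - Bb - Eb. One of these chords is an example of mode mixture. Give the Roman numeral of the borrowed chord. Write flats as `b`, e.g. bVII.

iv

In Eb major the diatonic chords are Eb, Fm, Gm, Ab, Bb, Cm, Ddim. Eb and Bb are both diatonic. But Abm (Ab–Cb–Eb) is foreign: the diatonic IV on degree 4 is Ab, whereas Abm comes from Eb minor. It is labeled iv.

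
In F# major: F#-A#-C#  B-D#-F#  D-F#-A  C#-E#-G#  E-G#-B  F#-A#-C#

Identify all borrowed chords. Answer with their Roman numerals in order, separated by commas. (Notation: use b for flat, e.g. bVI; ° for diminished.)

F# major has the diatonic set F#, G#m, A#m, B, C#, D#m, E#dim. F#–A#–C# = F#, B–D#–F# = B and C#–E#–G# = C# are all diatonic. D–F#–A doesn't fit — on degree 6 F# major would have D#m (vi). D is the degree-6 chord of F# minor, so it is the borrowed bVI. E–G#–B doesn't fit — on degree 7 F# major would have E#dim (vii°). E is the degree-7 chord of F# minor, so it is the borrowed bVII.

bVI, bVII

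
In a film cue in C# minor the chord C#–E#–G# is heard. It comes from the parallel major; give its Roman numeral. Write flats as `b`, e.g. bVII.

C# is scale degree 1 in C# minor. C#–E#–G# is a major chord — the form found in C# major, not the diatonic i (C#m). Borrowed into C# minor it is written I.

I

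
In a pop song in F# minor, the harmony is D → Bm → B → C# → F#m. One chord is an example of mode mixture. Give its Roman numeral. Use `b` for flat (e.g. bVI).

In F# minor (with V from harmonic minor) the diatonic chords are F#m, G#dim, A, Bm, C#, D, E. D, Bm, C# and F#m all belong to that set. B (B–D#–F#) doesn't fit — on degree 4 F# minor would have Bm (iv). B is the degree-4 chord of F# major, so it is the borrowed IV.

IV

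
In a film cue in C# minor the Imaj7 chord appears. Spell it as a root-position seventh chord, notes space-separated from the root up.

C# E# G# B#

Imaj7 is built on scale degree 1, which is C# in both C# minor and its parallel. In C# major the chord on C# is C#–E#–G#–B#.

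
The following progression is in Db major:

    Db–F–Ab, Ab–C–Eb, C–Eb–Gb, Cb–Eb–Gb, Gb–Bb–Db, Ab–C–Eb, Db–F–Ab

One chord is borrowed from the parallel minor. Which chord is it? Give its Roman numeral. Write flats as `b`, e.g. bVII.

bVII

The diatonic triads in Db major are Db, Ebm, Fm, Gb, Ab, Bbm, Cdim. Of the given chords, Db–F–Ab = Db, Ab–C–Eb = Ab, C–Eb–Gb = Cdim and Gb–Bb–Db = Gb are diatonic. But Cb–Eb–Gb is foreign: the diatonic vii° on degree 7 is Cdim, whereas Cb comes from Db minor. It is labeled bVII.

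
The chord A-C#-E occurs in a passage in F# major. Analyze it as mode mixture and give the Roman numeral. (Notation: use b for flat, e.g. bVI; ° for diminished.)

In F# major scale degree 3 is A#; A is its lowered form, from F# minor. The diatonic chord on degree 3 would be A#m (iii), but A–C#–E is the major chord from F# minor. As a borrowed chord it is labeled bIII.

bIII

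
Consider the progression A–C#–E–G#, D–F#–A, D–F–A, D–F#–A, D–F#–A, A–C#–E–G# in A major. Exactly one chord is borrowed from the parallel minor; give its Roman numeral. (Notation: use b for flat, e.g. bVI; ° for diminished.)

iv

A major has the diatonic set A, Bm, C#m, D, E, F#m, G#dim. Of the given chords, A–C#–E–G# = Amaj7 and D–F#–A = D are diatonic. But D–F–A is foreign: the diatonic IV on degree 4 is D, whereas Dm comes from A minor. It is labeled iv.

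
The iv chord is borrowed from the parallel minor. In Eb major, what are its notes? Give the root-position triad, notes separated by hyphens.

iv is built on scale degree 4, which is Ab in both Eb major and its parallel. Stacking thirds in Eb minor on Ab gives Ab–Cb–Eb.

Ab-Cb-Eb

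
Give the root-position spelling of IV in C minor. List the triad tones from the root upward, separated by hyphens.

The root, F, is scale degree 4 — the same note in C minor and C major; only the chord quality changes. Building the major chord from the parallel major on F: F–A–C.

F-A-C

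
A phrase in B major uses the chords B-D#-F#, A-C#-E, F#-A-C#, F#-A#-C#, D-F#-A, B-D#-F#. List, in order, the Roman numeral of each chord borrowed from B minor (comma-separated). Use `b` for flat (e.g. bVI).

bVII, v, bIII

The diatonic triads in B major are B, C#m, D#m, E, F#, G#m, A#dim. B–D#–F# = B and F#–A#–C# = F# both belong to that set. But A–C#–E is foreign: the diatonic vii° on degree 7 is A#dim, whereas A comes from B minor. It is labeled bVII. But F#–A–C# is foreign: the diatonic V on degree 5 is F#, whereas F#m comes from B minor. It is labeled v. D–F#–A is not: scale degree 3 in B major carries D#m (iii). In B minor the chord on that degree is D, so here it functions as bIII, borrowed from the parallel minor.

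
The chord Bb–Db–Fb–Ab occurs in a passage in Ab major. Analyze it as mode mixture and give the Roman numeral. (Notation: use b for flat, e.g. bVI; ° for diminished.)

iiø7

The root Bb is the diatonic 2nd degree of Ab major; the borrowing shows in the chord quality. Bb–Db–Fb–Ab is a half-diminished-seventh chord — the form found in Ab minor, not the diatonic ii (Bbm). Borrowed into Ab major it is written iiø7.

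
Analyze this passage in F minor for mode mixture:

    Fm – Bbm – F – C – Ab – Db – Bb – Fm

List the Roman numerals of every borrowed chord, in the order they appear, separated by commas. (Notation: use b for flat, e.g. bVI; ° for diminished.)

The diatonic triads in F minor (with V from harmonic minor) are Fm, Gdim, Ab, Bbm, C, Db, Eb. Fm, Bbm, C, Ab and Db all belong to that set. F (F–A–C) is not: scale degree 1 in F minor carries Fm (i). In F major the chord on that degree is F, so here it functions as I, borrowed from the parallel major. Bb (Bb–D–F) doesn't fit — on degree 4 F minor would have Bbm (iv). Bb is the degree-4 chord of F major, so it is the borrowed IV.

I, IV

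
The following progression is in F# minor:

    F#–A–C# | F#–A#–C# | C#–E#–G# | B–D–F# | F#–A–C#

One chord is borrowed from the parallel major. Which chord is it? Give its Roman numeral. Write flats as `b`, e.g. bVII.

The diatonic triads in F# minor (with V from harmonic minor) are F#m, G#dim, A, Bm, C#, D, E. Of the given chords, F#–A–C# = F#m, C#–E#–G# = C# and B–D–F# = Bm are diatonic. F#–A#–C# doesn't fit — on degree 1 F# minor would have F#m (i). F# is the degree-1 chord of F# major, so it is the borrowed I.

I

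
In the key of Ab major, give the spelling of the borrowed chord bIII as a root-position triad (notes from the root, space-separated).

Cb Eb Gb

bIII is built on the lowered scale degree 3. In Ab major degree 3 is C; lowered it becomes Cb. Stacking thirds in Ab minor on Cb gives Cb–Eb–Gb.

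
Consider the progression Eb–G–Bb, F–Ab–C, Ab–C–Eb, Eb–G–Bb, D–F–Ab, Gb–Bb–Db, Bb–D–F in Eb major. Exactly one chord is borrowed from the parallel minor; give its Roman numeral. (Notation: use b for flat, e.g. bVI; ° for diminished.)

In Eb major the diatonic chords are Eb, Fm, Gm, Ab, Bb, Cm, Ddim. Eb–G–Bb = Eb, F–Ab–C = Fm, Ab–C–Eb = Ab, D–F–Ab = Ddim and Bb–D–F = Bb are all diatonic. Gb–Bb–Db is not: scale degree 3 in Eb major carries Gm (iii). In Eb minor the chord on that degree is Gb, so here it functions as bIII, borrowed from the parallel minor.

bIII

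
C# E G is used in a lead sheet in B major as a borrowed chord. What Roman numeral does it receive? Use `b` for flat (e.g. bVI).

ii°

The root C# is the diatonic 2nd degree of B major; the borrowing shows in the chord quality. C#–E–G is a diminished chord — the form found in B minor, not the diatonic ii (C#m). Borrowed into B major it is written ii°.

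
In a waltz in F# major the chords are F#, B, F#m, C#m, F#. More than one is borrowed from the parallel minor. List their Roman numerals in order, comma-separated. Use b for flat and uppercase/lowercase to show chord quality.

i, v

F# major has the diatonic set F#, G#m, A#m, B, C#, D#m, E#dim. F# and B are both diatonic. But F#m (F#–A–C#) is foreign: the diatonic I on degree 1 is F#, whereas F#m comes from F# minor. It is labeled i. C#m (C#–E–G#) doesn't fit — on degree 5 F# major would have C# (V). C#m is the degree-5 chord of F# minor, so it is the borrowed v.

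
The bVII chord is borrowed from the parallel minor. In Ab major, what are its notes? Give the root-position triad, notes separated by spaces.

bVII is built on the lowered scale degree 7. In Ab major degree 7 is G; lowered it becomes Gb. In Ab minor the chord on Gb is Gb–Bb–Db.

Gb Bb Db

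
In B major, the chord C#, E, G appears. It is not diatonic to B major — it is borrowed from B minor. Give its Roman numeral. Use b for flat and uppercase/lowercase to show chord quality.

ii°

C# is scale degree 2 in B major. Diatonically B major has C#m (ii) on that degree; C#–E–G is instead the diminished chord native to B minor, so it takes the label ii°.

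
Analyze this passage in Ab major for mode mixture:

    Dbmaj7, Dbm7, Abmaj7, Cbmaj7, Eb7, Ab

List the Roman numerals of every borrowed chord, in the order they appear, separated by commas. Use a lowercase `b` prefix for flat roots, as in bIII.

iv7, bIIImaj7

The diatonic triads in Ab major are Ab, Bbm, Cm, Db, Eb, Fm, Gdim. Dbmaj7, Abmaj7, Eb7 and Ab are all diatonic. Dbm7 (Db–Fb–Ab–Cb) doesn't fit — on degree 4 Ab major would have Db (IV). Dbm7 is the degree-4 chord of Ab minor, so it is the borrowed iv7. Cbmaj7 (Cb–Eb–Gb–Bb) is not: scale degree 3 in Ab major carries Cm (iii). In Ab minor the chord on that degree is Cbmaj7, so here it functions as bIIImaj7, borrowed from the parallel minor.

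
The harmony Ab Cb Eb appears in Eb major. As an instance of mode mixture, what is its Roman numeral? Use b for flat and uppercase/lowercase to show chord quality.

iv

Ab is scale degree 4 in Eb major. Ab–Cb–Eb is a minor chord — the form found in Eb minor, not the diatonic IV (Ab). Borrowed into Eb major it is written iv.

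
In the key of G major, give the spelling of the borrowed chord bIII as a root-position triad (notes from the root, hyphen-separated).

Bb-D-F

Scale degree 3 in G major is B. bIII uses the lowered form, Bb, taken from G minor. In G minor the chord on Bb is Bb–D–F.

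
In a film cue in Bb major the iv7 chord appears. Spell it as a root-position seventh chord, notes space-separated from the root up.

The root, Eb, is scale degree 4 — the same note in Bb major and Bb minor; only the chord quality changes. In Bb minor the chord on Eb is Eb–Gb–Bb–Db.

Eb Gb Bb Db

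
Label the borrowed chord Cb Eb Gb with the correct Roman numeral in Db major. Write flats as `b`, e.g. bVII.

bVII

Cb is the lowered form of scale degree 7 in Db major (the diatonic degree 7 is C). Diatonically Db major has Cdim (vii°) on that degree; Cb–Eb–Gb is instead the major chord native to Db minor, so it takes the label bVII.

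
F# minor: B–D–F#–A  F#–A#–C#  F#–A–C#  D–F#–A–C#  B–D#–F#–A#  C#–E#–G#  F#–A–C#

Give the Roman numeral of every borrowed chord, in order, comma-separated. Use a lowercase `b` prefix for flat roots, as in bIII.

I, IVmaj7

In F# minor (with V from harmonic minor) the diatonic chords are F#m, G#dim, A, Bm, C#, D, E. Of the given chords, B–D–F#–A = Bm7, F#–A–C# = F#m, D–F#–A–C# = Dmaj7 and C#–E#–G# = C# are diatonic. F#–A#–C# is not: scale degree 1 in F# minor carries F#m (i). In F# major the chord on that degree is F#, so here it functions as I, borrowed from the parallel major. B–D#–F#–A# doesn't fit — on degree 4 F# minor would have Bm (iv). Bmaj7 is the degree-4 chord of F# major, so it is the borrowed IVmaj7.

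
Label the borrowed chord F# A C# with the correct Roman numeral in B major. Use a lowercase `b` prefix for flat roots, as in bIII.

v

F# is scale degree 5 in B major. The diatonic chord on degree 5 would be F# (V), but F#–A–C# is the minor chord from B minor. As a borrowed chord it is labeled v.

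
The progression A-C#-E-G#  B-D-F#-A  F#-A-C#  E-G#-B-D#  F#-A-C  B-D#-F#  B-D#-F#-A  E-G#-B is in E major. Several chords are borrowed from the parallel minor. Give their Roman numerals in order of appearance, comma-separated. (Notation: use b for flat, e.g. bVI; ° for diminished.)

v7, ii°

In E major the diatonic chords are E, F#m, G#m, A, B, C#m, D#dim. Of the given chords, A–C#–E–G# = Amaj7, F#–A–C# = F#m, E–G#–B–D# = Emaj7, B–D#–F# = B, B–D#–F#–A = B7 and E–G#–B = E are diatonic. B–D–F#–A doesn't fit — on degree 5 E major would have B (V). Bm7 is the degree-5 chord of E minor, so it is the borrowed v7. F#–A–C is not: scale degree 2 in E major carries F#m (ii). In E minor the chord on that degree is F#dim, so here it functions as ii°, borrowed from the parallel minor.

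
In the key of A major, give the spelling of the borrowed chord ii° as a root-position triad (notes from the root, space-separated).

B D F

ii° is built on scale degree 2, which is B in both A major and its parallel. Building the diminished chord from the parallel minor on B: B–D–F.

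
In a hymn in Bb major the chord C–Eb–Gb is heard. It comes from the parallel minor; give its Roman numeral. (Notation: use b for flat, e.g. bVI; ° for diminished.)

ii°

The root C is the diatonic 2nd degree of Bb major; the borrowing shows in the chord quality. C–Eb–Gb is a diminished chord — the form found in Bb minor, not the diatonic ii (Cm). Borrowed into Bb major it is written ii°.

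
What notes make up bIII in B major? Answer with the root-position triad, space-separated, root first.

D F# A

The root of bIII is the lowered 3rd degree: D# becomes D. Building the major chord from the parallel minor on D: D–F#–A.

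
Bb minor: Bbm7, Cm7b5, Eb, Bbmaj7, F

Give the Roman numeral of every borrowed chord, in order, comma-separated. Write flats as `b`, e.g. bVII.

IV, Imaj7

The diatonic triads in Bb minor (with V from harmonic minor) are Bbm, Cdim, Db, Ebm, F, Gb, Ab. Bbm7, Cm7b5 and F are all diatonic. Eb (Eb–G–Bb) doesn't fit — on degree 4 Bb minor would have Ebm (iv). Eb is the degree-4 chord of Bb major, so it is the borrowed IV. Bbmaj7 (Bb–D–F–A) is not: scale degree 1 in Bb minor carries Bbm (i). In Bb major the chord on that degree is Bbmaj7, so here it functions as Imaj7, borrowed from the parallel major.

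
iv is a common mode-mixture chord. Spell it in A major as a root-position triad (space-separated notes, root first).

The root, D, is scale degree 4 — the same note in A major and A minor; only the chord quality changes. Stacking thirds in A minor on D gives D–F–A.

D F A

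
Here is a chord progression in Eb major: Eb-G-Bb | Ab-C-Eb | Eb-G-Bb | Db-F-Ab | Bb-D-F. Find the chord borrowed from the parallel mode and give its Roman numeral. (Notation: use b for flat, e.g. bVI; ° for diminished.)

The diatonic triads in Eb major are Eb, Fm, Gm, Ab, Bb, Cm, Ddim. Eb–G–Bb = Eb, Ab–C–Eb = Ab and Bb–D–F = Bb all belong to that set. Db–F–Ab is not: scale degree 7 in Eb major carries Ddim (vii°). In Eb minor the chord on that degree is Db, so here it functions as bVII, borrowed from the parallel minor.

bVII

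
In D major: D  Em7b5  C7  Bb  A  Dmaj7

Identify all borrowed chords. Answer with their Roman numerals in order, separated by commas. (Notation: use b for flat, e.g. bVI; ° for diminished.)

D major has the diatonic set D, Em, F#m, G, A, Bm, C#dim. D, A and Dmaj7 all belong to that set. But Em7b5 (E–G–Bb–D) is foreign: the diatonic ii on degree 2 is Em, whereas Em7b5 comes from D minor. It is labeled iiø7. C7 (C–E–G–Bb) doesn't fit — on degree 7 D major would have C#dim (vii°). C7 is the degree-7 chord of D minor, so it is the borrowed bVII7. Bb (Bb–D–F) doesn't fit — on degree 6 D major would have Bm (vi). Bb is the degree-6 chord of D minor, so it is the borrowed bVI.

iiø7, bVII7, bVI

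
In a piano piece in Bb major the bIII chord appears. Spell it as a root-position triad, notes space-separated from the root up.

Db F Ab

The root of bIII is the lowered 3rd degree: D becomes Db. In Bb minor the chord on Db is Db–F–Ab.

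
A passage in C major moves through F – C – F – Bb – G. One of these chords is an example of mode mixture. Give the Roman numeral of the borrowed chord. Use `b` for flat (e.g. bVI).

The diatonic triads in C major are C, Dm, Em, F, G, Am, Bdim. F, C and G are all diatonic. Bb (Bb–D–F) is not: scale degree 7 in C major carries Bdim (vii°). In C minor the chord on that degree is Bb, so here it functions as bVII, borrowed from the parallel minor.

bVII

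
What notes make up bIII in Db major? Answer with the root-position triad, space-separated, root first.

Fb Ab Cb

The root of bIII is the lowered 3rd degree: F becomes Fb. In Db minor the chord on Fb is Fb–Ab–Cb.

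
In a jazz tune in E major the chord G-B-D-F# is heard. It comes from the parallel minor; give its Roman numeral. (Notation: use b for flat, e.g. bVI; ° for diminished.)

bIIImaj7

In E major scale degree 3 is G#; G is its lowered form, from E minor. The diatonic chord on degree 3 would be G#m (iii), but G–B–D–F# is the major-seventh chord from E minor. As a borrowed chord it is labeled bIIImaj7.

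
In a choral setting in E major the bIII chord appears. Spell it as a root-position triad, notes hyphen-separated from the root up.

Scale degree 3 in E major is G#. bIII uses the lowered form, G, taken from E minor. Building the major chord from the parallel minor on G: G–B–D.

G-B-D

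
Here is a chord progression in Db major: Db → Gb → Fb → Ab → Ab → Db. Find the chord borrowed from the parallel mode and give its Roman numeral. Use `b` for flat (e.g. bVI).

bIII

The diatonic triads in Db major are Db, Ebm, Fm, Gb, Ab, Bbm, Cdim. Of the given chords, Db, Gb and Ab are diatonic. Fb (Fb–Ab–Cb) is not: scale degree 3 in Db major carries Fm (iii). In Db minor the chord on that degree is Fb, so here it functions as bIII, borrowed from the parallel minor.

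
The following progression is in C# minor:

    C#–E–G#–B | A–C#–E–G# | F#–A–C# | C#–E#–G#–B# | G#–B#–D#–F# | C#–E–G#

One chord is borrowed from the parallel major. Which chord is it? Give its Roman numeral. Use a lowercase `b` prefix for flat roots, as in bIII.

Imaj7

C# minor has the diatonic set C#m, D#dim, E, F#m, G#, A, B (with V from harmonic minor). C#–E–G#–B = C#m7, A–C#–E–G# = Amaj7, F#–A–C# = F#m, G#–B#–D#–F# = G#7 and C#–E–G# = C#m all belong to that set. But C#–E#–G#–B# is foreign: the diatonic i on degree 1 is C#m, whereas C#maj7 comes from C# major. It is labeled Imaj7.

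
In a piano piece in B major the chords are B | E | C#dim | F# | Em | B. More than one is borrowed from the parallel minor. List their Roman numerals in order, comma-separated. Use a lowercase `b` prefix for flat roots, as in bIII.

In B major the diatonic chords are B, C#m, D#m, E, F#, G#m, A#dim. B, E and F# all belong to that set. C#dim (C#–E–G) doesn't fit — on degree 2 B major would have C#m (ii). C#dim is the degree-2 chord of B minor, so it is the borrowed ii°. Em (E–G–B) doesn't fit — on degree 4 B major would have E (IV). Em is the degree-4 chord of B minor, so it is the borrowed iv.

ii°, iv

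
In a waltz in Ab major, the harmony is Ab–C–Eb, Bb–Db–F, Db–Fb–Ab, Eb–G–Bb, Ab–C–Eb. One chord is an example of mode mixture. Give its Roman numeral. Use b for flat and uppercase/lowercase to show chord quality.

iv

The diatonic triads in Ab major are Ab, Bbm, Cm, Db, Eb, Fm, Gdim. Ab–C–Eb = Ab, Bb–Db–F = Bbm and Eb–G–Bb = Eb are all diatonic. But Db–Fb–Ab is foreign: the diatonic IV on degree 4 is Db, whereas Dbm comes from Ab minor. It is labeled iv.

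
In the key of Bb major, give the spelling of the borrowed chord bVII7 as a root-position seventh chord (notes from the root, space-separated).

Ab C Eb Gb

Scale degree 7 in Bb major is A. bVII7 uses the lowered form, Ab, taken from Bb minor. Building the dominant-seventh chord from the parallel minor on Ab: Ab–C–Eb–Gb.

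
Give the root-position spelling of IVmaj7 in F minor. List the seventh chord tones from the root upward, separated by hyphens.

Bb-D-F-A

The root, Bb, is scale degree 4 — the same note in F minor and F major; only the chord quality changes. Stacking thirds in F major on Bb gives Bb–D–F–A.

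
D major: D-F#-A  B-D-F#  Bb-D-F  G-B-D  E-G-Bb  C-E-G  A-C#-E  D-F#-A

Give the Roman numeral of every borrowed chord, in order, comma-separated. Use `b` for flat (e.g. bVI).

bVI, ii°, bVII

D major has the diatonic set D, Em, F#m, G, A, Bm, C#dim. D–F#–A = D, B–D–F# = Bm, G–B–D = G and A–C#–E = A are all diatonic. Bb–D–F is not: scale degree 6 in D major carries Bm (vi). In D minor the chord on that degree is Bb, so here it functions as bVI, borrowed from the parallel minor. E–G–Bb doesn't fit — on degree 2 D major would have Em (ii). Edim is the degree-2 chord of D minor, so it is the borrowed ii°. C–E–G is not: scale degree 7 in D major carries C#dim (vii°). In D minor the chord on that degree is C, so here it functions as bVII, borrowed from the parallel minor.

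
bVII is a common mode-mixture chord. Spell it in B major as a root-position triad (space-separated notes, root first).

A C# E

The root of bVII is the lowered 7th degree: A# becomes A. In B minor the chord on A is A–C#–E.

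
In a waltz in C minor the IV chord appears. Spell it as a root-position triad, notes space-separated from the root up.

IV is built on scale degree 4, which is F in both C minor and its parallel. Building the major chord from the parallel major on F: F–A–C.

F A C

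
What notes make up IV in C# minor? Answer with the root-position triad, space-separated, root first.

F# A# C#

The root, F#, is scale degree 4 — the same note in C# minor and C# major; only the chord quality changes. Building the major chord from the parallel major on F#: F#–A#–C#.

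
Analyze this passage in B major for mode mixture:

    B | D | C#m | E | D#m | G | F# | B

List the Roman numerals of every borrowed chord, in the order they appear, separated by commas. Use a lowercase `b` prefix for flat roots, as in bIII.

In B major the diatonic chords are B, C#m, D#m, E, F#, G#m, A#dim. Of the given chords, B, C#m, E, D#m and F# are diatonic. D (D–F#–A) doesn't fit — on degree 3 B major would have D#m (iii). D is the degree-3 chord of B minor, so it is the borrowed bIII. But G (G–B–D) is foreign: the diatonic vi on degree 6 is G#m, whereas G comes from B minor. It is labeled bVI.

bIII, bVI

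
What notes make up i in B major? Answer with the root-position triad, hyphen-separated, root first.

B-D-F#

i is built on scale degree 1, which is B in both B major and its parallel. In B minor the chord on B is B–D–F#.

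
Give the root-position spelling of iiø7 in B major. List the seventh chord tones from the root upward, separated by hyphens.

iiø7 is built on scale degree 2, which is C# in both B major and its parallel. Building the half-diminished-seventh chord from the parallel minor on C#: C#–E–G–B.

C#-E-G-B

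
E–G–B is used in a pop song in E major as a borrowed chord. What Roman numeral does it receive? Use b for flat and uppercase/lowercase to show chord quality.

E is scale degree 1 in E major. Diatonically E major has E (I) on that degree; E–G–B is instead the minor chord native to E minor, so it takes the label i.

i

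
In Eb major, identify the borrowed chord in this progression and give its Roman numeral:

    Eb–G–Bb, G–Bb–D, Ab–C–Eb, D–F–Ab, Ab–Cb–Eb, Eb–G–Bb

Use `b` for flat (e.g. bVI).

In Eb major the diatonic chords are Eb, Fm, Gm, Ab, Bb, Cm, Ddim. Eb–G–Bb = Eb, G–Bb–D = Gm, Ab–C–Eb = Ab and D–F–Ab = Ddim are all diatonic. Ab–Cb–Eb doesn't fit — on degree 4 Eb major would have Ab (IV). Abm is the degree-4 chord of Eb minor, so it is the borrowed iv.

iv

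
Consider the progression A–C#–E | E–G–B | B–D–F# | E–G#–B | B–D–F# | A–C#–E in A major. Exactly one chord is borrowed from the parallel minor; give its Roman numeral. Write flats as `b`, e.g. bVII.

v

A major has the diatonic set A, Bm, C#m, D, E, F#m, G#dim. A–C#–E = A, B–D–F# = Bm and E–G#–B = E all belong to that set. E–G–B is not: scale degree 5 in A major carries E (V). In A minor the chord on that degree is Em, so here it functions as v, borrowed from the parallel minor.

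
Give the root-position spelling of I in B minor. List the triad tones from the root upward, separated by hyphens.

B-D#-F#

The root, B, is scale degree 1 — the same note in B minor and B major; only the chord quality changes. Stacking thirds in B major on B gives B–D#–F#.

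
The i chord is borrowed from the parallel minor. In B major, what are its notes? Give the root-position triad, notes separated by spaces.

B D F#

i is built on scale degree 1, which is B in both B major and its parallel. Building the minor chord from the parallel minor on B: B–D–F#.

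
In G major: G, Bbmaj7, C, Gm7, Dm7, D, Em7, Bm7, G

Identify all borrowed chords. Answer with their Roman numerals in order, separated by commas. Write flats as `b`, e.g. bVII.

The diatonic triads in G major are G, Am, Bm, C, D, Em, F#dim. G, C, D, Em7 and Bm7 all belong to that set. Bbmaj7 (Bb–D–F–A) doesn't fit — on degree 3 G major would have Bm (iii). Bbmaj7 is the degree-3 chord of G minor, so it is the borrowed bIIImaj7. But Gm7 (G–Bb–D–F) is foreign: the diatonic I on degree 1 is G, whereas Gm7 comes from G minor. It is labeled i7. Dm7 (D–F–A–C) is not: scale degree 5 in G major carries D (V). In G minor the chord on that degree is Dm7, so here it functions as v7, borrowed from the parallel minor.

bIIImaj7, i7, v7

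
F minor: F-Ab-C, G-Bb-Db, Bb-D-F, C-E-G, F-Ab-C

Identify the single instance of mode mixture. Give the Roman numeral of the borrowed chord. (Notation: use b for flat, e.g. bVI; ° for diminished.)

IV

F minor has the diatonic set Fm, Gdim, Ab, Bbm, C, Db, Eb (with V from harmonic minor). F–Ab–C = Fm, G–Bb–Db = Gdim and C–E–G = C are all diatonic. Bb–D–F doesn't fit — on degree 4 F minor would have Bbm (iv). Bb is the degree-4 chord of F major, so it is the borrowed IV.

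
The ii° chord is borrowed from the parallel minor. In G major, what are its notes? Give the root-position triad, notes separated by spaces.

ii° is built on scale degree 2, which is A in both G major and its parallel. Building the diminished chord from the parallel minor on A: A–C–Eb.

A C Eb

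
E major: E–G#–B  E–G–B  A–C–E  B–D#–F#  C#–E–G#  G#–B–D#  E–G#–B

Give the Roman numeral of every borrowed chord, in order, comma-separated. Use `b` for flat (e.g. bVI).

In E major the diatonic chords are E, F#m, G#m, A, B, C#m, D#dim. E–G#–B = E, B–D#–F# = B, C#–E–G# = C#m and G#–B–D# = G#m are all diatonic. But E–G–B is foreign: the diatonic I on degree 1 is E, whereas Em comes from E minor. It is labeled i. A–C–E doesn't fit — on degree 4 E major would have A (IV). Am is the degree-4 chord of E minor, so it is the borrowed iv.

i, iv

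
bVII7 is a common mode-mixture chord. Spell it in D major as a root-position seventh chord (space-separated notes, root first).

bVII7 is built on the lowered scale degree 7. In D major degree 7 is C#; lowered it becomes C. Stacking thirds in D minor on C gives C–E–G–Bb.

C E G Bb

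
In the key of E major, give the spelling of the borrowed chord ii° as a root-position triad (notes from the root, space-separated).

F# A C

ii° is built on scale degree 2, which is F# in both E major and its parallel. In E minor the chord on F# is F#–A–C.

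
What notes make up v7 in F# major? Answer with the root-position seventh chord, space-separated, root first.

The root, C#, is scale degree 5 — the same note in F# major and F# minor; only the chord quality changes. In F# minor the chord on C# is C#–E–G#–B.

C# E G# B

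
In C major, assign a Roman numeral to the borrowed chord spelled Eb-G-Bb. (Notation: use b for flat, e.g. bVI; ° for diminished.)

In C major scale degree 3 is E; Eb is its lowered form, from C minor. The diatonic chord on degree 3 would be Em (iii), but Eb–G–Bb is the major chord from C minor. As a borrowed chord it is labeled bIII.

bIII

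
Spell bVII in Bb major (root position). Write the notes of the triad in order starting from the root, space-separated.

Ab C Eb

bVII is built on the lowered scale degree 7. In Bb major degree 7 is A; lowered it becomes Ab. Building the major chord from the parallel minor on Ab: Ab–C–Eb.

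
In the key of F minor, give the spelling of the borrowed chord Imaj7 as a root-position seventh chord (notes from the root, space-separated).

F A C E

Imaj7 is built on scale degree 1, which is F in both F minor and its parallel. In F major the chord on F is F–A–C–E.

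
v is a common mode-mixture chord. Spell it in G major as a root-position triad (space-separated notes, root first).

v is built on scale degree 5, which is D in both G major and its parallel. Stacking thirds in G minor on D gives D–F–A.

D F A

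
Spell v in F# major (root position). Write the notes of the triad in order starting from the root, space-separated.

The root, C#, is scale degree 5 — the same note in F# major and F# minor; only the chord quality changes. In F# minor the chord on C# is C#–E–G#.

C# E G#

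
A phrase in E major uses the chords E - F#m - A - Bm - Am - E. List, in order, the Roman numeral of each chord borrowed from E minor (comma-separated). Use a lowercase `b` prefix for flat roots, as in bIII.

In E major the diatonic chords are E, F#m, G#m, A, B, C#m, D#dim. Of the given chords, E, F#m and A are diatonic. But Bm (B–D–F#) is foreign: the diatonic V on degree 5 is B, whereas Bm comes from E minor. It is labeled v. Am (A–C–E) doesn't fit — on degree 4 E major would have A (IV). Am is the degree-4 chord of E minor, so it is the borrowed iv.

v, iv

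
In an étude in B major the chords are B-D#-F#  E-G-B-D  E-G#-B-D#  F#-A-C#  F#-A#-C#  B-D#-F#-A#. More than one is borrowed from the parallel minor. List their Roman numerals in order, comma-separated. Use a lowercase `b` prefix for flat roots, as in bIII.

iv7, v

In B major the diatonic chords are B, C#m, D#m, E, F#, G#m, A#dim. B–D#–F# = B, E–G#–B–D# = Emaj7, F#–A#–C# = F# and B–D#–F#–A# = Bmaj7 all belong to that set. E–G–B–D is not: scale degree 4 in B major carries E (IV). In B minor the chord on that degree is Em7, so here it functions as iv7, borrowed from the parallel minor. But F#–A–C# is foreign: the diatonic V on degree 5 is F#, whereas F#m comes from B minor. It is labeled v.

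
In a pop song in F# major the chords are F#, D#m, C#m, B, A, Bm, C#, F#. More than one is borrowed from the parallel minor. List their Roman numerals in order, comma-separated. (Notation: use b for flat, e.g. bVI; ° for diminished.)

The diatonic triads in F# major are F#, G#m, A#m, B, C#, D#m, E#dim. Of the given chords, F#, D#m, B and C# are diatonic. C#m (C#–E–G#) is not: scale degree 5 in F# major carries C# (V). In F# minor the chord on that degree is C#m, so here it functions as v, borrowed from the parallel minor. But A (A–C#–E) is foreign: the diatonic iii on degree 3 is A#m, whereas A comes from F# minor. It is labeled bIII. But Bm (B–D–F#) is foreign: the diatonic IV on degree 4 is B, whereas Bm comes from F# minor. It is labeled iv.

v, bIII, iv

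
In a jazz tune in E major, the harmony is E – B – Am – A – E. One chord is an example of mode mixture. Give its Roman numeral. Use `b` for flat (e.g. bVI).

E major has the diatonic set E, F#m, G#m, A, B, C#m, D#dim. E, B and A all belong to that set. But Am (A–C–E) is foreign: the diatonic IV on degree 4 is A, whereas Am comes from E minor. It is labeled iv.

iv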